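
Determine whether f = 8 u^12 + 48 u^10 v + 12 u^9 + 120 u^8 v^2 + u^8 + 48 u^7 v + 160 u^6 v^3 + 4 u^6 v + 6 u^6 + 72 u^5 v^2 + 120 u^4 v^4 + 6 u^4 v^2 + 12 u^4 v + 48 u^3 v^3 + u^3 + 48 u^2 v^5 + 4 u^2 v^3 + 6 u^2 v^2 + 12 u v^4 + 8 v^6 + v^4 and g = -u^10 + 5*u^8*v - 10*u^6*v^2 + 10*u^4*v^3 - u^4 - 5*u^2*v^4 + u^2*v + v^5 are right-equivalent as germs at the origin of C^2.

The Hessian of f at 0 is [[0, 0], [0, 0]] with rank 0, so corank 2. A Groebner basis of the Jacobian ideal J(f) in C{u,v} is {u^3, u^2*v, u^2/4 + u*v^2, v^3}; counting standard monomials gives mu = 6. Corank 2; j^3 = u^3 is a perfect cube, so E-series; the 4-jet and mu = 6 give E_6. The Hessian of g at 0 is [[0, 0], [0, 0]] with rank 0, so corank 2. A Groebner basis of the Jacobian ideal J(g) in C{u,v} is {u^2/5 + v^4, u^3, u*v}; counting standard monomials gives mu = 6. Corank 2; j^3 = u^2*v has shape L^2 M (L != M), so D-series; mu = 6 gives D_6. f is E_6 but g is D_6, hence not right-equivalent.

No.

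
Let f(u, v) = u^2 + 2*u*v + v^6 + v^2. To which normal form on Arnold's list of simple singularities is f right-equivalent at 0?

The Hessian of f at 0 has rank 1. Corank 1: A-series; mu = 5 gives A_5.

A_{5}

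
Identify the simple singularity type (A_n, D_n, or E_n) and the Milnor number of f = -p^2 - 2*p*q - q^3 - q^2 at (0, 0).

The Hessian of f at 0 has rank 1. Corank 1: A-series; mu = 2 gives A_2.

Type A_{2}, Milnor number mu = 2.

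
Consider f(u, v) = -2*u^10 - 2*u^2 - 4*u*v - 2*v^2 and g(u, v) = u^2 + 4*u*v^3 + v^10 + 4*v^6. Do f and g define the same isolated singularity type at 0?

The Hessian of f at 0 is [[-4, -4], [-4, -4]] with rank 1, so corank 1. A Groebner basis of the Jacobian ideal J(f) in C{u,v} is {v^9, u + v}; counting standard monomials gives mu = 9. Corank 1: A-series; mu = 9 gives A_9. The Hessian of g at 0 is [[2, 0], [0, 0]] with rank 1, so corank 1. A Groebner basis of the Jacobian ideal J(g) in C{u,v} is {u^3, u/2 + v^3}; counting standard monomials gives mu = 9. Corank 1: A-series; mu = 9 gives A_9. Both have type A_9, hence right-equivalent.

Yes.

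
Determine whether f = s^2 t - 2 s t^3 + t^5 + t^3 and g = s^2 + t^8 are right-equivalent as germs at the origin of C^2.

No.

The Hessian of f at 0 has rank 0. Corank 2; j^3 = t*(s^2 + t^2) splits into three distinct lines over C (the quadratic factor has nonzero discriminant), so D_4. The Hessian of g at 0 has rank 1. Corank 1: A-series; mu = 7 gives A_7. f is D_4 but g is A_7, hence not right-equivalent.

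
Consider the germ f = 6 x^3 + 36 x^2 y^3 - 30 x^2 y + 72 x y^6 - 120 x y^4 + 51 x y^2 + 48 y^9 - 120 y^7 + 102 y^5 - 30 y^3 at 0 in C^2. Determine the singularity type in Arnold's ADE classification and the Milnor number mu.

Type D_{4}, Milnor number mu = 4.

The Hessian of f at 0 is [[0, 0], [0, 0]] with rank 0, so corank 2. A Groebner basis of the Jacobian ideal J(f) in C{x,y} is {y^3, x^2 - 11*y^2/2, x*y - 5*y^2/2}; counting standard monomials gives mu = 4. Corank 2; j^3 = 3*(x - 2*y)*(2*x^2 - 6*x*y + 5*y^2) splits into three distinct lines over C (the quadratic factor has nonzero discriminant), so D_4.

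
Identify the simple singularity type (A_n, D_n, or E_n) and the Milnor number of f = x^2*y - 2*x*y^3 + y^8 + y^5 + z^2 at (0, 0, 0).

Type D_{9}, Milnor number mu = 9.

The Hessian of f at 0 has rank 1. Corank 2; j^3 = x^2*y has shape L^2 M (L != M), so D-series; mu = 9 gives D_9.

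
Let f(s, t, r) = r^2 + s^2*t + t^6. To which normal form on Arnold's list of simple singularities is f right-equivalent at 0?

D_7

The Hessian of f at 0 has rank 1. Corank 2; j^3 = s^2*t has shape L^2 M (L != M), so D-series; mu = 7 gives D_7.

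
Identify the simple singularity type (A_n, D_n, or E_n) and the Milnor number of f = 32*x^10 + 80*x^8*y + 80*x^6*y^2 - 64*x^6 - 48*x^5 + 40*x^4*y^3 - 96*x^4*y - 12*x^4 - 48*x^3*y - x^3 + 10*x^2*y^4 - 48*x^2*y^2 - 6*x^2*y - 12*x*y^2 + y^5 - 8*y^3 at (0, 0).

Type E_{8}, Milnor number mu = 8.

The Hessian of f at 0 is [[0, 0], [0, 0]] with rank 0, so corank 2. A Groebner basis of the Jacobian ideal J(f) in C{x,y} is {x^2/512 + x*y^3 + x*y^2/16 + x*y/128 + y^3/8 + y^2/128, y^4, x^3 + 3*x^2/8 + 3*x*y/2 + 8*y^3 + 3*y^2/2, x^2*y - x^2/16 + 2*x*y^2 - x*y/4 - y^2/4}; counting standard monomials gives mu = 8. Corank 2; j^3 = -(x + 2*y)^3 is a perfect cube, so E-series; the 5-jet and mu = 8 give E_8.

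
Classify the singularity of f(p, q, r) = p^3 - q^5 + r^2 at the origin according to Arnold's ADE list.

E_8

The Hessian of f at 0 is [[0, 0, 0], [0, 0, 0], [0, 0, 2]] with rank 1, so corank 2. A Groebner basis of the Jacobian ideal J(f) in C{p,q,r} is {q^4, p^2, r}; counting standard monomials gives mu = 8. Corank 2; j^3 = p^3 is a perfect cube, so E-series; the 5-jet and mu = 8 give E_8.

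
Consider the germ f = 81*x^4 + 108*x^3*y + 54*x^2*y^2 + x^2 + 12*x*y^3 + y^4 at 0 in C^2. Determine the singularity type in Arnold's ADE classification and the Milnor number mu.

Type A_3, Milnor number mu = 3.

The Hessian of f at 0 is [[2, 0], [0, 0]] with rank 1, so corank 1. A Groebner basis of the Jacobian ideal J(f) in C{x,y} is {y^3, x}; counting standard monomials gives mu = 3. Corank 1: A-series; mu = 3 gives A_3.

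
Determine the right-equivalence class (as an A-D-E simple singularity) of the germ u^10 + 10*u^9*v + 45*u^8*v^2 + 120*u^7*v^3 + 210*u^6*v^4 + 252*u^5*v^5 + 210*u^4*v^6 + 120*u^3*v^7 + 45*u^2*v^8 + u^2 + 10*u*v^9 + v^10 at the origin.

A_9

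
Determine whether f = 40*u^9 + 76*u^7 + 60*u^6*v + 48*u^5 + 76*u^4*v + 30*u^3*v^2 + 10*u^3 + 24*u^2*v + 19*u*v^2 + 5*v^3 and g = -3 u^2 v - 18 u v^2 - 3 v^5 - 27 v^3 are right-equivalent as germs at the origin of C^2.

No.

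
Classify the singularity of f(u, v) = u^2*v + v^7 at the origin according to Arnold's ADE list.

The Hessian of f at 0 has rank 0. Corank 2; j^3 = u^2*v has shape L^2 M (L != M), so D-series; mu = 8 gives D_8.

D_{8}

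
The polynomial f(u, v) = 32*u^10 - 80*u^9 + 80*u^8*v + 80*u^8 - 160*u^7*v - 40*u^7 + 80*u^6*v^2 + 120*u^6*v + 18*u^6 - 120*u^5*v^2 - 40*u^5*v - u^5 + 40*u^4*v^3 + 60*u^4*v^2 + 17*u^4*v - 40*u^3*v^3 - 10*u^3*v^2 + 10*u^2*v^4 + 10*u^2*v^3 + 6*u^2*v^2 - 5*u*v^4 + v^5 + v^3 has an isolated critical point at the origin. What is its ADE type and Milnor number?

Type E8, Milnor number mu = 8.

The Hessian of f at 0 has rank 0. Corank 2; j^3 = v^3 is a perfect cube, so E-series; the 5-jet and mu = 8 give E_8.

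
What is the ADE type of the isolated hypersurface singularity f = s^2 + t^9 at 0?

A_{8}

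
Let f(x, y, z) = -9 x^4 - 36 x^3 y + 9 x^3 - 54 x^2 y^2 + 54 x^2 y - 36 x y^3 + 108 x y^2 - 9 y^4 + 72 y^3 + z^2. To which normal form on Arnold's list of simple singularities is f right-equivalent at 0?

E6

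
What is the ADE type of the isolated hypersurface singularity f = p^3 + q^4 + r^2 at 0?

The Hessian of f at 0 is [[0, 0, 0], [0, 0, 0], [0, 0, 2]] with rank 1, so corank 2. A Groebner basis of the Jacobian ideal J(f) in C{p,q,r} is {q^3, p^2, r}; counting standard monomials gives mu = 6. Corank 2; j^3 = p^3 is a perfect cube, so E-series; the 4-jet and mu = 6 give E_6.

E_6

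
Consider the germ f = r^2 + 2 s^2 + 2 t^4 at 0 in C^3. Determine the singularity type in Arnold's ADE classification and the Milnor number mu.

Type A_{3}, Milnor number mu = 3.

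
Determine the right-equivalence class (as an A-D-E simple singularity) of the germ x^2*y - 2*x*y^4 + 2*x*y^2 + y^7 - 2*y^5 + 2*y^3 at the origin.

The Hessian of f at 0 has rank 0. Corank 2; j^3 = y*(x^2 + 2*x*y + 2*y^2) splits into three distinct lines over C (the quadratic factor has nonzero discriminant), so D_4.

D_4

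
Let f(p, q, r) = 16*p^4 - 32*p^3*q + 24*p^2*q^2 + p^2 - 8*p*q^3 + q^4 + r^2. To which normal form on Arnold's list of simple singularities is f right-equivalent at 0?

A_3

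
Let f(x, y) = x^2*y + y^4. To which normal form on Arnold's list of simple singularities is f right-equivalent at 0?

The Hessian of f at 0 is [[0, 0], [0, 0]] with rank 0, so corank 2. A Groebner basis of the Jacobian ideal J(f) in C{x,y} is {x^3, x^2/4 + y^3, x*y}; counting standard monomials gives mu = 5. Corank 2; j^3 = x^2*y has shape L^2 M (L != M), so D-series; mu = 5 gives D_5.

D5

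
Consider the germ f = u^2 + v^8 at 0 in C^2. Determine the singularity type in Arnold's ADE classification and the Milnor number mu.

Type A7, Milnor number mu = 7.

The Hessian of f at 0 has rank 1. Corank 1: A-series; mu = 7 gives A_7.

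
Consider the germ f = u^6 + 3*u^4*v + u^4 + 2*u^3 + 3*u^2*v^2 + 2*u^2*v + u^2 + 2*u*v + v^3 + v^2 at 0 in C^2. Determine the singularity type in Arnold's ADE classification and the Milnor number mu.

The Hessian of f at 0 is [[2, 2], [2, 2]] with rank 1, so corank 1. A Groebner basis of the Jacobian ideal J(f) in C{u,v} is {v^2, u + v}; counting standard monomials gives mu = 2. Corank 1: A-series; mu = 2 gives A_2.

Type A2, Milnor number mu = 2.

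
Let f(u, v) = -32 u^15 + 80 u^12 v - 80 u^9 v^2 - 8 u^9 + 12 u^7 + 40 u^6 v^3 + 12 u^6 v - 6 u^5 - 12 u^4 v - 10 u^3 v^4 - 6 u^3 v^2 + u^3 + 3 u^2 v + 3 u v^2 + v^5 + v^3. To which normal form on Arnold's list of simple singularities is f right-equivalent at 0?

E_8

The Hessian of f at 0 has rank 0. Corank 2; j^3 = (u + v)^3 is a perfect cube, so E-series; the 5-jet and mu = 8 give E_8.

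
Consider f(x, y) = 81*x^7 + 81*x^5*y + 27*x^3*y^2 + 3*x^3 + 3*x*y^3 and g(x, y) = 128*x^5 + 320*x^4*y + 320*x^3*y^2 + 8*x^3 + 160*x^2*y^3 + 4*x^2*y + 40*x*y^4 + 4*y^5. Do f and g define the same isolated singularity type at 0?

No.

The Hessian of f at 0 is [[0, 0], [0, 0]] with rank 0, so corank 2. A Groebner basis of the Jacobian ideal J(f) in C{x,y} is {x^3, x*y^2, 3*x^2 + y^3}; counting standard monomials gives mu = 7. Corank 2; j^3 = 3*x^3 is a perfect cube, so E-series; the 4-jet and mu = 7 give E_7. The Hessian of g at 0 is [[0, 0], [0, 0]] with rank 0, so corank 2. A Groebner basis of the Jacobian ideal J(g) in C{x,y} is {-x*y/10 + y^4, x*y^2, x^2 + x*y/2}; counting standard monomials gives mu = 6. Corank 2; j^3 = 4*x^2*(2*x + y) has shape L^2 M (L != M), so D-series; mu = 6 gives D_6. f is E_7 but g is D_6, hence not right-equivalent.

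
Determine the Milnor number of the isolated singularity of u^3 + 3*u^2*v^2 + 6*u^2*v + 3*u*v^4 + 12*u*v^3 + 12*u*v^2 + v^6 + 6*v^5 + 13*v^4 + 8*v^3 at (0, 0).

6

The Hessian of f at 0 is [[0, 0], [0, 0]] with rank 0, so corank 2. A Groebner basis of the Jacobian ideal J(f) in C{u,v} is {u^3 + 6*u^2 + 24*u*v + 24*v^2, u^2*v - 2*u^2 - 8*u*v - 8*v^2, u^2/2 + u*v^2 + 2*u*v + 2*v^2, v^3}; counting standard monomials gives mu = 6. Corank 2; j^3 = (u + 2*v)^3 is a perfect cube, so E-series; the 4-jet and mu = 6 give E_6.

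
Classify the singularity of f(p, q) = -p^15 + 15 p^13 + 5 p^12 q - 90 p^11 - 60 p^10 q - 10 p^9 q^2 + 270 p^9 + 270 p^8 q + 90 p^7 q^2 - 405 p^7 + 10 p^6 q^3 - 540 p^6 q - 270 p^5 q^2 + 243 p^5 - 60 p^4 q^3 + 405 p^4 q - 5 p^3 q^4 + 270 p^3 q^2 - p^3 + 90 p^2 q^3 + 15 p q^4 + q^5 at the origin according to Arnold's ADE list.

E_8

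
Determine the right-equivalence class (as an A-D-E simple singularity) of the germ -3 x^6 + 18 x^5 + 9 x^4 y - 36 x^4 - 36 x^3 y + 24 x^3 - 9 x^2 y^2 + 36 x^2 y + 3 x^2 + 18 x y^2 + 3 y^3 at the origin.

A_2

The Hessian of f at 0 has rank 1. Corank 1: A-series; mu = 2 gives A_2.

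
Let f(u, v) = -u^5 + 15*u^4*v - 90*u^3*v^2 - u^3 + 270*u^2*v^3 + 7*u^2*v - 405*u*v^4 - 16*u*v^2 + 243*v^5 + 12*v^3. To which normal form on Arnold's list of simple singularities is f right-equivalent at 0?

D6

The Hessian of f at 0 has rank 0. Corank 2; j^3 = -(u - 3*v)*(u - 2*v)^2 has shape L^2 M (L != M), so D-series; mu = 6 gives D_6.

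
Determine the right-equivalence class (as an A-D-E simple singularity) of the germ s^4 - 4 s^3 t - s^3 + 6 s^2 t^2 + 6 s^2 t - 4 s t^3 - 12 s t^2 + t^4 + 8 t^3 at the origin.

The Hessian of f at 0 is [[0, 0], [0, 0]] with rank 0, so corank 2. A Groebner basis of the Jacobian ideal J(f) in C{s,t} is {t^4, s*t^2 - 5*t^3/3, s^2 - 4*s*t + 4*t^2}; counting standard monomials gives mu = 6. Corank 2; j^3 = -(s - 2*t)^3 is a perfect cube, so E-series; the 4-jet and mu = 6 give E_6.

E_6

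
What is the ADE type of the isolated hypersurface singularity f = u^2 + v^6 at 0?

The Hessian of f at 0 has rank 1. Corank 1: A-series; mu = 5 gives A_5.

A5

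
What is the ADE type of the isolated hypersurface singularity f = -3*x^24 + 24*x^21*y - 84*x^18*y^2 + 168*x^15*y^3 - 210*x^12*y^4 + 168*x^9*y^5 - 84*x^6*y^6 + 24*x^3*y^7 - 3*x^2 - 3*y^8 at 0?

A_7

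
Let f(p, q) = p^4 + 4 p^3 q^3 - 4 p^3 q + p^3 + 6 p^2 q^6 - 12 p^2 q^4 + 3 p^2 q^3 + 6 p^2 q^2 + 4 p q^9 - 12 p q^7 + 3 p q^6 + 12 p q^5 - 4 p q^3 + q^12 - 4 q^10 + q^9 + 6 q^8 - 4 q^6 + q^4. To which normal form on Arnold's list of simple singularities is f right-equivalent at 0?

E_{6}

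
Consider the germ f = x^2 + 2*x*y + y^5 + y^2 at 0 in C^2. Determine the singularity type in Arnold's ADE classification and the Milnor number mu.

The Hessian of f at 0 has rank 1. Corank 1: A-series; mu = 4 gives A_4.

Type A_4, Milnor number mu = 4.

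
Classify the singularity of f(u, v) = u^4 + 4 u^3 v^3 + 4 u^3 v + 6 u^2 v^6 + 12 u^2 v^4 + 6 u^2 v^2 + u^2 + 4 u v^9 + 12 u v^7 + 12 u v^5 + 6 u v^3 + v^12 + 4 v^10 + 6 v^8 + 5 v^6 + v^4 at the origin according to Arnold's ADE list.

A3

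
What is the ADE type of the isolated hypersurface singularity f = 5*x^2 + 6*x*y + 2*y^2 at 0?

The Hessian of f at 0 is [[10, 6], [6, 4]] with rank 2, so corank 0. A Groebner basis of the Jacobian ideal J(f) in C{x,y} is {x, y}; counting standard monomials gives mu = 1. Corank 0: nondegenerate Morse point, so A_1.

A_1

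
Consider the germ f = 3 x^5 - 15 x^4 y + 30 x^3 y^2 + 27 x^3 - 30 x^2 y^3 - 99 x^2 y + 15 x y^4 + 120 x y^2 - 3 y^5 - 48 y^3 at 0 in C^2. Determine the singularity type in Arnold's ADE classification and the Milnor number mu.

Type D6, Milnor number mu = 6.

The Hessian of f at 0 has rank 0. Corank 2; j^3 = 3*(x - y)*(3*x - 4*y)^2 has shape L^2 M (L != M), so D-series; mu = 6 gives D_6.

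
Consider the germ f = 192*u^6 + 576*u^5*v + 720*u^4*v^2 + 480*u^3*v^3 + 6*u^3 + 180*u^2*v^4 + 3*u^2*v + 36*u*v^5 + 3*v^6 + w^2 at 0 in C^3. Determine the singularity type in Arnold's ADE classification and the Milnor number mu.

The Hessian of f at 0 has rank 1. Corank 2; j^3 = 3*u^2*(2*u + v) has shape L^2 M (L != M), so D-series; mu = 7 gives D_7.

Type D_{7}, Milnor number mu = 7.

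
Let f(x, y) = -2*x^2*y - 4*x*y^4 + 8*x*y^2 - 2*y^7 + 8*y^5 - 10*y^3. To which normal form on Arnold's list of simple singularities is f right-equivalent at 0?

The Hessian of f at 0 is [[0, 0], [0, 0]] with rank 0, so corank 2. A Groebner basis of the Jacobian ideal J(f) in C{x,y} is {y^3, x^2 - y^2, x*y - 2*y^2}; counting standard monomials gives mu = 4. Corank 2; j^3 = -2*y*(x^2 - 4*x*y + 5*y^2) splits into three distinct lines over C (the quadratic factor has nonzero discriminant), so D_4.

D_4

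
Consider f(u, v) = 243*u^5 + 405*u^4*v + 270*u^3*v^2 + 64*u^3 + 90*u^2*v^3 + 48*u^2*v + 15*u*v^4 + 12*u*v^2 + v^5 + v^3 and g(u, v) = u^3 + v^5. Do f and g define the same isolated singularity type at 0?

The Hessian of f at 0 has rank 0. Corank 2; j^3 = (4*u + v)^3 is a perfect cube, so E-series; the 5-jet and mu = 8 give E_8. The Hessian of g at 0 has rank 0. Corank 2; j^3 = u^3 is a perfect cube, so E-series; the 5-jet and mu = 8 give E_8. Both have type E_8, hence right-equivalent.

Yes.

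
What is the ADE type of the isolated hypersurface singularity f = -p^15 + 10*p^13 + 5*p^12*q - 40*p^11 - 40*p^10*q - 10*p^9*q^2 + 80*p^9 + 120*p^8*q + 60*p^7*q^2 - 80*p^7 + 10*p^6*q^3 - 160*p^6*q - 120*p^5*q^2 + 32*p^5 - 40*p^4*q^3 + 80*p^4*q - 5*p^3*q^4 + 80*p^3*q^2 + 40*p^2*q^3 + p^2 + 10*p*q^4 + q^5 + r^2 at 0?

A4

The Hessian of f at 0 has rank 2. Corank 1: A-series; mu = 4 gives A_4.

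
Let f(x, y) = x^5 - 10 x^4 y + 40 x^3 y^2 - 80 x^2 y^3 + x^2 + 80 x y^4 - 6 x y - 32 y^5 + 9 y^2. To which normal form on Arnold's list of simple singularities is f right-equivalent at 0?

A_4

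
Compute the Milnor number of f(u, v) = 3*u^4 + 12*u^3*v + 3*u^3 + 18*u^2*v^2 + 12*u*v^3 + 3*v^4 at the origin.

6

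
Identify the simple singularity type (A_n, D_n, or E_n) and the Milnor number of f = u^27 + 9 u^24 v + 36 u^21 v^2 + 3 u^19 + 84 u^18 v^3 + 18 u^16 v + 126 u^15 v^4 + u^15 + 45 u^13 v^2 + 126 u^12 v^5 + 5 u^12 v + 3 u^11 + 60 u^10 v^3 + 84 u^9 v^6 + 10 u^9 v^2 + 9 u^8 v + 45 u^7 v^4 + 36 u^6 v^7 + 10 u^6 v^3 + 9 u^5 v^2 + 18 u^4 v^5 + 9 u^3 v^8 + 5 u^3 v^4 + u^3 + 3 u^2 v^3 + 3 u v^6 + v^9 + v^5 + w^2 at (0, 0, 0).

Type E_{8}, Milnor number mu = 8.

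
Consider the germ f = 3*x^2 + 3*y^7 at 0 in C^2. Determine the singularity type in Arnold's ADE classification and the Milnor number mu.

Type A_{6}, Milnor number mu = 6.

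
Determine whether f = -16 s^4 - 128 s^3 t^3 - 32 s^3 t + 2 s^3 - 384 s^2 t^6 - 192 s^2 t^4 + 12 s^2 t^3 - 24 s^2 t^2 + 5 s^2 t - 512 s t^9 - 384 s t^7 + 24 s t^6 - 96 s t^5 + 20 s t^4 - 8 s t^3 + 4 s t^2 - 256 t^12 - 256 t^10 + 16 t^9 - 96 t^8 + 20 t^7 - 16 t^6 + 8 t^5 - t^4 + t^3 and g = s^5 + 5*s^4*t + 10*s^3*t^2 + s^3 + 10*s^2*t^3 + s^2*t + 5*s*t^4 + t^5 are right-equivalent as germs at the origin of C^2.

The Hessian of f at 0 has rank 0. Corank 2; j^3 = (s + t)^2*(2*s + t) has shape L^2 M (L != M), so D-series; mu = 5 gives D_5. The Hessian of g at 0 has rank 0. Corank 2; j^3 = s^2*(s + t) has shape L^2 M (L != M), so D-series; mu = 6 gives D_6. f is D_5 but g is D_6, hence not right-equivalent.

No.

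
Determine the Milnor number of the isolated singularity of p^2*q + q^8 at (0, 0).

The Hessian of f at 0 is [[0, 0], [0, 0]] with rank 0, so corank 2. A Groebner basis of the Jacobian ideal J(f) in C{p,q} is {p^2/8 + q^7, p^3, p*q}; counting standard monomials gives mu = 9. Corank 2; j^3 = p^2*q has shape L^2 M (L != M), so D-series; mu = 9 gives D_9.

9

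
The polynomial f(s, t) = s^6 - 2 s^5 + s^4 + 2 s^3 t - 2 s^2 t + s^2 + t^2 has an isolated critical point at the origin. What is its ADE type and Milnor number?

Type A_1, Milnor number mu = 1.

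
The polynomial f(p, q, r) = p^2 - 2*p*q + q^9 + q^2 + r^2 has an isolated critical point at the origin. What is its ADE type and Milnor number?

Type A8, Milnor number mu = 8.

The Hessian of f at 0 has rank 2. Corank 1: A-series; mu = 8 gives A_8.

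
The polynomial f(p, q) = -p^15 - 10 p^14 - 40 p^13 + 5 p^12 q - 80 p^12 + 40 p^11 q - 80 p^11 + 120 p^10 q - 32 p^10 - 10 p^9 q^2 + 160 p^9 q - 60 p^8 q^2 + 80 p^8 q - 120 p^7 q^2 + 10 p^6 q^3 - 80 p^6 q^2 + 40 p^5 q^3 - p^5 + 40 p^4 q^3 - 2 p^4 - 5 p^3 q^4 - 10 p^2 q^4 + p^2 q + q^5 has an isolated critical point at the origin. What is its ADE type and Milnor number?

Type D6, Milnor number mu = 6.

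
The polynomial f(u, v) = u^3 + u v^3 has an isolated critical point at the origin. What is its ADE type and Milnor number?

Type E7, Milnor number mu = 7.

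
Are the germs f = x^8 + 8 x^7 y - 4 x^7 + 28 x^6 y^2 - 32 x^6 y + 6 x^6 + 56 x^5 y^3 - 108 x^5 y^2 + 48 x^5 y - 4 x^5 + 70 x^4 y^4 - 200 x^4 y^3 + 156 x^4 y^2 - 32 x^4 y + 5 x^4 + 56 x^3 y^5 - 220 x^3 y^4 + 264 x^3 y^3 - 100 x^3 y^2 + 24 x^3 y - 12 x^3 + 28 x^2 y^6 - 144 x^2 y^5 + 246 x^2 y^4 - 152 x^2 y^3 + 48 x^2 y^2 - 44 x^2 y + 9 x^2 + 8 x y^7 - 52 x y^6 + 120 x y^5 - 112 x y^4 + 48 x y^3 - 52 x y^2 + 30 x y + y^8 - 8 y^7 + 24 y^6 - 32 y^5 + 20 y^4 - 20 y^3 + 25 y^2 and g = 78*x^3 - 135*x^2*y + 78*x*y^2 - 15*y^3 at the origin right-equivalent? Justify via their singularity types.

No.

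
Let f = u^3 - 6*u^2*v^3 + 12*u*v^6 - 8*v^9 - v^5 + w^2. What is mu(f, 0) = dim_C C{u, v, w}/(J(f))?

8

The Hessian of f at 0 is [[0, 0, 0], [0, 0, 0], [0, 0, 2]] with rank 1, so corank 2. A Groebner basis of the Jacobian ideal J(f) in C{u,v,w} is {-u^2/4 + u*v^3, v^4, u^3, u^2*v, w}; counting standard monomials gives mu = 8. Corank 2; j^3 = u^3 is a perfect cube, so E-series; the 5-jet and mu = 8 give E_8.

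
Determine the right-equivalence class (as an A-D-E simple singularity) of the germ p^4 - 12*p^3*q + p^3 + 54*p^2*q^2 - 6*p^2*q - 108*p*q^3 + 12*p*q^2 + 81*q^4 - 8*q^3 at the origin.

E_{6}

The Hessian of f at 0 is [[0, 0], [0, 0]] with rank 0, so corank 2. A Groebner basis of the Jacobian ideal J(f) in C{p,q} is {q^4, p*q^2 - 7*q^3/3, p^2 - 4*p*q + 4*q^2}; counting standard monomials gives mu = 6. Corank 2; j^3 = (p - 2*q)^3 is a perfect cube, so E-series; the 4-jet and mu = 6 give E_6.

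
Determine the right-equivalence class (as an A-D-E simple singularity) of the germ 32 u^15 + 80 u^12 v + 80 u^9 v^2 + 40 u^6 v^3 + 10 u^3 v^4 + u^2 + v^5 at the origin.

A4

The Hessian of f at 0 is [[2, 0], [0, 0]] with rank 1, so corank 1. A Groebner basis of the Jacobian ideal J(f) in C{u,v} is {v^4, u}; counting standard monomials gives mu = 4. Corank 1: A-series; mu = 4 gives A_4.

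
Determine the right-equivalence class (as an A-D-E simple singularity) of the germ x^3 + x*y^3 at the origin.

The Hessian of f at 0 has rank 0. Corank 2; j^3 = x^3 is a perfect cube, so E-series; the 4-jet and mu = 7 give E_7.

E_7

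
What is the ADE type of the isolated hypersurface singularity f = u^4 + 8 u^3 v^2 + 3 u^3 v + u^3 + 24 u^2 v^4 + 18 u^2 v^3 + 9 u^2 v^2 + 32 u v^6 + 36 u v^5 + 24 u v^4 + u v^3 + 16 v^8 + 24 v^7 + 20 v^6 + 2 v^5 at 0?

The Hessian of f at 0 is [[0, 0], [0, 0]] with rank 0, so corank 2. A Groebner basis of the Jacobian ideal J(f) in C{u,v} is {-u^2 + v^4 - v^3/3, u^3, u^2*v + u^2/3 + v^3/9, 4*u^2/3 + u*v^2 + 4*v^3/9}; counting standard monomials gives mu = 7. Corank 2; j^3 = u^3 is a perfect cube, so E-series; the 4-jet and mu = 7 give E_7.

E_{7}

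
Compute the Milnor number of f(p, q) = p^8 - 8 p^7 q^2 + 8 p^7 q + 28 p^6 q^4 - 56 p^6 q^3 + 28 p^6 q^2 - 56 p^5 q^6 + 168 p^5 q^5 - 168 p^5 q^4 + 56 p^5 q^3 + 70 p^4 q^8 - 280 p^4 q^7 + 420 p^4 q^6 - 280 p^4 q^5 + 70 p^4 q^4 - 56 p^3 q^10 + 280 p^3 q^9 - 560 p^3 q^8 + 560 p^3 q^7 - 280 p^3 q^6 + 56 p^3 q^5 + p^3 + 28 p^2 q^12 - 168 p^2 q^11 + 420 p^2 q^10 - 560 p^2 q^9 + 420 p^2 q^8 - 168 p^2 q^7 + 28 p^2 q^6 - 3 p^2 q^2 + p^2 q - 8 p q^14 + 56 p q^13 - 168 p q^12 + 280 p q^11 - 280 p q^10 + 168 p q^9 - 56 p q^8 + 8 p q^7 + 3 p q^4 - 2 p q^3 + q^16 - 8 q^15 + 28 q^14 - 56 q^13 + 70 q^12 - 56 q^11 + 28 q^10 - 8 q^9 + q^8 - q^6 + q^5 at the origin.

9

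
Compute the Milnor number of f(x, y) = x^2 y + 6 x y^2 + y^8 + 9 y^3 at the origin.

The Hessian of f at 0 has rank 0. Corank 2; j^3 = y*(x + 3*y)^2 has shape L^2 M (L != M), so D-series; mu = 9 gives D_9.

9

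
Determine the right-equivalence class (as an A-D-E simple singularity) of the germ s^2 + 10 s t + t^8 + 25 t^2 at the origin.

The Hessian of f at 0 has rank 1. Corank 1: A-series; mu = 7 gives A_7.

A_{7}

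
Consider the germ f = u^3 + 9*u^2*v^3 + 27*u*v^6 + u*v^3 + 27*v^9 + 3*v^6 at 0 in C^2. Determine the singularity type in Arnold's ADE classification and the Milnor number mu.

Type E_{7}, Milnor number mu = 7.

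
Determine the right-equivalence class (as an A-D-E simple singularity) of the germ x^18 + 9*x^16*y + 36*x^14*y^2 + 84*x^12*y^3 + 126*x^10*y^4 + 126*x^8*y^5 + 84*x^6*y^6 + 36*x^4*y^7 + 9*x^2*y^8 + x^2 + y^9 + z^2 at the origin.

The Hessian of f at 0 has rank 2. Corank 1: A-series; mu = 8 gives A_8.

A_8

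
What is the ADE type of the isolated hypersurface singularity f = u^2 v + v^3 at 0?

The Hessian of f at 0 has rank 0. Corank 2; j^3 = v*(u^2 + v^2) splits into three distinct lines over C (the quadratic factor has nonzero discriminant), so D_4.

D_{4}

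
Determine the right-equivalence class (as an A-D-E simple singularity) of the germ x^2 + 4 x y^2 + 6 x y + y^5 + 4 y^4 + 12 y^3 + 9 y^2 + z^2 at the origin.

A_{4}

The Hessian of f at 0 is [[2, 6, 0], [6, 18, 0], [0, 0, 2]] with rank 2, so corank 1. A Groebner basis of the Jacobian ideal J(f) in C{x,y,z} is {x^2 + 6*x*y - 9*x/2 - 27*y/2, x/2 + y^2 + 3*y/2, z}; counting standard monomials gives mu = 4. Corank 1: A-series; mu = 4 gives A_4.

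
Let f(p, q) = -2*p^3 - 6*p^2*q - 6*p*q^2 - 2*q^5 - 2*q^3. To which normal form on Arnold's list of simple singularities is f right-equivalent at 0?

E8

The Hessian of f at 0 has rank 0. Corank 2; j^3 = -2*(p + q)^3 is a perfect cube, so E-series; the 5-jet and mu = 8 give E_8.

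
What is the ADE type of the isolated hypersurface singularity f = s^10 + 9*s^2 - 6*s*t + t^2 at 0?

A9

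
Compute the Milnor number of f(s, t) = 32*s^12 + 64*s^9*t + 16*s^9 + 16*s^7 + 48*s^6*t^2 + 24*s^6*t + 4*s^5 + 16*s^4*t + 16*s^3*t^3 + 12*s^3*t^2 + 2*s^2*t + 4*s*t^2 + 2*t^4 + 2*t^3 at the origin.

The Hessian of f at 0 is [[0, 0], [0, 0]] with rank 0, so corank 2. A Groebner basis of the Jacobian ideal J(f) in C{s,t} is {s^3 - s^2/4 + t^2/4, s^2/4 + t^3 - t^2/4, s*t + t^2}; counting standard monomials gives mu = 5. Corank 2; j^3 = 2*t*(s + t)^2 has shape L^2 M (L != M), so D-series; mu = 5 gives D_5.

5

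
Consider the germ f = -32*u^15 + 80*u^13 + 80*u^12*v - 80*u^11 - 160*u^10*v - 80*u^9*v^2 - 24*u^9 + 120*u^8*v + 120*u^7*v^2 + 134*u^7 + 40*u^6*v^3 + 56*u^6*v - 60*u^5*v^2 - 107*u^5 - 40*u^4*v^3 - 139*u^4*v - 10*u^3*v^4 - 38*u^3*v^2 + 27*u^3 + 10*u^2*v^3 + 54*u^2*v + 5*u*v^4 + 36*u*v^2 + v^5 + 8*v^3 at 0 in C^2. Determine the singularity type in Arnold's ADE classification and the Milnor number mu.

The Hessian of f at 0 is [[0, 0], [0, 0]] with rank 0, so corank 2. A Groebner basis of the Jacobian ideal J(f) in C{u,v} is {729*u^2/64 + u*v^3 + 243*u*v/16 + 81*v^2/16, -243*u^2/16 - 81*u*v/4 + v^4 - 27*v^2/4, u^3 - 4*u*v^2/3 - 16*v^3/27, u^2*v + 4*u*v^2/3 + 4*v^3/9}; counting standard monomials gives mu = 8. Corank 2; j^3 = (3*u + 2*v)^3 is a perfect cube, so E-series; the 5-jet and mu = 8 give E_8.

Type E_8, Milnor number mu = 8.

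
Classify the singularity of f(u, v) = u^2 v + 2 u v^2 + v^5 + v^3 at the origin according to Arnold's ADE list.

D6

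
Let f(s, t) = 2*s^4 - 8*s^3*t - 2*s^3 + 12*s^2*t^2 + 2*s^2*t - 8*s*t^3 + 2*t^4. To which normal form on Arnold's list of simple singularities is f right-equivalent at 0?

D_5

The Hessian of f at 0 has rank 0. Corank 2; j^3 = -2*s^2*(s - t) has shape L^2 M (L != M), so D-series; mu = 5 gives D_5.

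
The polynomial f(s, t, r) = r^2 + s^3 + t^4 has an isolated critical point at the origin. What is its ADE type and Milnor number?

Type E_{6}, Milnor number mu = 6.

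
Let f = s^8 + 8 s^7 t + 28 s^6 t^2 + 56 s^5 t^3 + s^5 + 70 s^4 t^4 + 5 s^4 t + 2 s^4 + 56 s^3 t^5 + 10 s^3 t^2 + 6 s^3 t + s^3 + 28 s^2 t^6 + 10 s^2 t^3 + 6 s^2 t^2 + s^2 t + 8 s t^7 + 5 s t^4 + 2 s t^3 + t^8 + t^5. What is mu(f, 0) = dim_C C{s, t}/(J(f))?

9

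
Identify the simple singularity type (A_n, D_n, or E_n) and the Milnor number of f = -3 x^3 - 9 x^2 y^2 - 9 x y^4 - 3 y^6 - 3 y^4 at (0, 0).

Type E6, Milnor number mu = 6.

The Hessian of f at 0 has rank 0. Corank 2; j^3 = -3*x^3 is a perfect cube, so E-series; the 4-jet and mu = 6 give E_6.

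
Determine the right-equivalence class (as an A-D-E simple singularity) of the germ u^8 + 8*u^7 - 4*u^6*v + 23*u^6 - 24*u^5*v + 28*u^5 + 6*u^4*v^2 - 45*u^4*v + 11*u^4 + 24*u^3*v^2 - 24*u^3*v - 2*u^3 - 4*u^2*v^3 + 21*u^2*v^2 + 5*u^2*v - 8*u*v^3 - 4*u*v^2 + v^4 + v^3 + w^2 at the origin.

The Hessian of f at 0 has rank 1. Corank 2; j^3 = -(u - v)^2*(2*u - v) has shape L^2 M (L != M), so D-series; mu = 5 gives D_5.

D5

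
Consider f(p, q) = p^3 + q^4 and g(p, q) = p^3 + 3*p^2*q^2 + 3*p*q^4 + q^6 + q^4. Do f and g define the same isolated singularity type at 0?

Yes.

The Hessian of f at 0 has rank 0. Corank 2; j^3 = p^3 is a perfect cube, so E-series; the 4-jet and mu = 6 give E_6. The Hessian of g at 0 has rank 0. Corank 2; j^3 = p^3 is a perfect cube, so E-series; the 4-jet and mu = 6 give E_6. Both have type E_6, hence right-equivalent.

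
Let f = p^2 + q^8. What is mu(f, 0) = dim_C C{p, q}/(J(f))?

The Hessian of f at 0 has rank 1. Corank 1: A-series; mu = 7 gives A_7.

7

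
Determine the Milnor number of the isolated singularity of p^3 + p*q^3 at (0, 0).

7

The Hessian of f at 0 is [[0, 0], [0, 0]] with rank 0, so corank 2. A Groebner basis of the Jacobian ideal J(f) in C{p,q} is {p^3, p*q^2, 3*p^2 + q^3}; counting standard monomials gives mu = 7. Corank 2; j^3 = p^3 is a perfect cube, so E-series; the 4-jet and mu = 7 give E_7.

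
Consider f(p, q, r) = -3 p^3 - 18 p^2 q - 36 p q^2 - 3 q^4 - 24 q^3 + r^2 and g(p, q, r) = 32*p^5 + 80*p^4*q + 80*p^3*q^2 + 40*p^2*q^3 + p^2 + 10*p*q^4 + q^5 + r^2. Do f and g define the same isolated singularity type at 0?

No.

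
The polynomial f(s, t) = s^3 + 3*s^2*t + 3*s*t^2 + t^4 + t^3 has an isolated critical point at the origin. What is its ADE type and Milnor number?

Type E6, Milnor number mu = 6.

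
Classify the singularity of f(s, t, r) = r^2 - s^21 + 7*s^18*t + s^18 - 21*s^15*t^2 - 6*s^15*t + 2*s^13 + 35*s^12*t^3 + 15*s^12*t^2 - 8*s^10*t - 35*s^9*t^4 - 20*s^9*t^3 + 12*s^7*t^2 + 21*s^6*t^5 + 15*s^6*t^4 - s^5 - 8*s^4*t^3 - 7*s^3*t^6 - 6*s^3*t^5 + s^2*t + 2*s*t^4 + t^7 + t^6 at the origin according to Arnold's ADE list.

D_{7}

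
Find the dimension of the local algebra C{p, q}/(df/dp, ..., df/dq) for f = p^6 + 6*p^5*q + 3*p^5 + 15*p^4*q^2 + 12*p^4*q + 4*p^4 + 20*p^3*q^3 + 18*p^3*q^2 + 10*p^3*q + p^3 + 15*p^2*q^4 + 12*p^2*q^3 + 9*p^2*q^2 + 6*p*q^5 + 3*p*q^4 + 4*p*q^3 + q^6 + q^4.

6

The Hessian of f at 0 has rank 0. Corank 2; j^3 = p^3 is a perfect cube, so E-series; the 4-jet and mu = 6 give E_6.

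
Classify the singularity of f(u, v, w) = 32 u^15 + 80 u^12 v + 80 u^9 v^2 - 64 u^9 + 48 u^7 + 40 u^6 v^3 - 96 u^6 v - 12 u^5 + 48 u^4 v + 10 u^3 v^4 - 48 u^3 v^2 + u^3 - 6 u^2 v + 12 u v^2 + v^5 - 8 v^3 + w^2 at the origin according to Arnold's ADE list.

E_{8}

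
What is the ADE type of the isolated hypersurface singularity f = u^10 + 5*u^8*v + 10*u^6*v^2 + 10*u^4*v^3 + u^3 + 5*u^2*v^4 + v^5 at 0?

E_8

The Hessian of f at 0 is [[0, 0], [0, 0]] with rank 0, so corank 2. A Groebner basis of the Jacobian ideal J(f) in C{u,v} is {v^4, u^2}; counting standard monomials gives mu = 8. Corank 2; j^3 = u^3 is a perfect cube, so E-series; the 5-jet and mu = 8 give E_8.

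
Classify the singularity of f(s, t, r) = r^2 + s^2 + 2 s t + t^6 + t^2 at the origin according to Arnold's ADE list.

A_5

The Hessian of f at 0 is [[2, 2, 0], [2, 2, 0], [0, 0, 2]] with rank 2, so corank 1. A Groebner basis of the Jacobian ideal J(f) in C{s,t,r} is {t^5, s + t, r}; counting standard monomials gives mu = 5. Corank 1: A-series; mu = 5 gives A_5.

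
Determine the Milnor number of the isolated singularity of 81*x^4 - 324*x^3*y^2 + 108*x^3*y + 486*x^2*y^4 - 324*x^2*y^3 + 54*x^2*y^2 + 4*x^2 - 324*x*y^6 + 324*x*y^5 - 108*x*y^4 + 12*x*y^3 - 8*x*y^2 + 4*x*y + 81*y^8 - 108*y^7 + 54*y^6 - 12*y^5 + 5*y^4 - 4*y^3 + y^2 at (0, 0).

3

The Hessian of f at 0 has rank 1. Corank 1: A-series; mu = 3 gives A_3.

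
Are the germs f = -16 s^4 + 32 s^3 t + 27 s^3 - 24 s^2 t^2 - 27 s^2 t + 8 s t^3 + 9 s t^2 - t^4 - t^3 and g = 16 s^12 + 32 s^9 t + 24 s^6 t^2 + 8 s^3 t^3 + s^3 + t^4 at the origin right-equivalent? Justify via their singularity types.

The Hessian of f at 0 has rank 0. Corank 2; j^3 = (3*s - t)^3 is a perfect cube, so E-series; the 4-jet and mu = 6 give E_6. The Hessian of g at 0 has rank 0. Corank 2; j^3 = s^3 is a perfect cube, so E-series; the 4-jet and mu = 6 give E_6. Both have type E_6, hence right-equivalent.

Yes.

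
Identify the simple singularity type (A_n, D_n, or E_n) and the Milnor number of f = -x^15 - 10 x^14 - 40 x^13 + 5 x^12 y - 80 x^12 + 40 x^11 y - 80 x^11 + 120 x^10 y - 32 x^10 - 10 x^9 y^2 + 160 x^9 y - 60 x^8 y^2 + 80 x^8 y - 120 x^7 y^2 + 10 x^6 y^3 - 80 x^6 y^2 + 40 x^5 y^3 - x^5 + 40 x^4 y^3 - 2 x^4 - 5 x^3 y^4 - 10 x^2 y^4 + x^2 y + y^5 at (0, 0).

The Hessian of f at 0 has rank 0. Corank 2; j^3 = x^2*y has shape L^2 M (L != M), so D-series; mu = 6 gives D_6.

Type D_{6}, Milnor number mu = 6.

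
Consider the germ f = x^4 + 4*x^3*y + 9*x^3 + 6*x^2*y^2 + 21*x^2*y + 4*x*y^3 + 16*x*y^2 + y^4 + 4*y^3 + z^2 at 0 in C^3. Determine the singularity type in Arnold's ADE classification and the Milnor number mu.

Type D_{5}, Milnor number mu = 5.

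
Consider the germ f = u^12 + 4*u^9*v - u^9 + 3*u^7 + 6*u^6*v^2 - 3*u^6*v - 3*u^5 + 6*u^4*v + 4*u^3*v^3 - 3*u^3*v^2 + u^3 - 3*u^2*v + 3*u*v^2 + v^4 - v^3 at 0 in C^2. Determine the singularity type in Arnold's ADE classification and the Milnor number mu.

The Hessian of f at 0 is [[0, 0], [0, 0]] with rank 0, so corank 2. A Groebner basis of the Jacobian ideal J(f) in C{u,v} is {v^3, u^2 - 2*u*v + v^2}; counting standard monomials gives mu = 6. Corank 2; j^3 = (u - v)^3 is a perfect cube, so E-series; the 4-jet and mu = 6 give E_6.

Type E_6, Milnor number mu = 6.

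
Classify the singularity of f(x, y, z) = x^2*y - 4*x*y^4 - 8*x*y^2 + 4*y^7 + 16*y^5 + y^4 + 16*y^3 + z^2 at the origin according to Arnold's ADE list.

The Hessian of f at 0 has rank 1. Corank 2; j^3 = y*(x - 4*y)^2 has shape L^2 M (L != M), so D-series; mu = 5 gives D_5.

D_5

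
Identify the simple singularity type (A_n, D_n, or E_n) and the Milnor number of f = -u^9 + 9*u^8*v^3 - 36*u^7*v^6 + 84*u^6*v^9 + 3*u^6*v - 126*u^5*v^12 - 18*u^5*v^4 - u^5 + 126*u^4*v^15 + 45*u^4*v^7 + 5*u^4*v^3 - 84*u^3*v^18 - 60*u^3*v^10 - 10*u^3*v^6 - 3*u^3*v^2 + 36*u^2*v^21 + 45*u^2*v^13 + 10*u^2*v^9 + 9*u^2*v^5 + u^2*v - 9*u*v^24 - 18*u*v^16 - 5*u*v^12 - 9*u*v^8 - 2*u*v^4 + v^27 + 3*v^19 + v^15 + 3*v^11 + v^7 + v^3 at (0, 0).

The Hessian of f at 0 has rank 0. Corank 2; j^3 = v*(u^2 + v^2) splits into three distinct lines over C (the quadratic factor has nonzero discriminant), so D_4.

Type D4, Milnor number mu = 4.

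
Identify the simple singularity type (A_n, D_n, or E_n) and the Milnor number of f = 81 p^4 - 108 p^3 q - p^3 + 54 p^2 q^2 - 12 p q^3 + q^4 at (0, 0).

Type E6, Milnor number mu = 6.

The Hessian of f at 0 is [[0, 0], [0, 0]] with rank 0, so corank 2. A Groebner basis of the Jacobian ideal J(f) in C{p,q} is {q^4, p*q^2 - q^3/9, p^2}; counting standard monomials gives mu = 6. Corank 2; j^3 = -p^3 is a perfect cube, so E-series; the 4-jet and mu = 6 give E_6.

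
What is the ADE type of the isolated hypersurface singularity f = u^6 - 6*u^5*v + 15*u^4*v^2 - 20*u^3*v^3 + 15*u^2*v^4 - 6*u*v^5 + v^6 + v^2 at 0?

A_5

The Hessian of f at 0 has rank 1. Corank 1: A-series; mu = 5 gives A_5.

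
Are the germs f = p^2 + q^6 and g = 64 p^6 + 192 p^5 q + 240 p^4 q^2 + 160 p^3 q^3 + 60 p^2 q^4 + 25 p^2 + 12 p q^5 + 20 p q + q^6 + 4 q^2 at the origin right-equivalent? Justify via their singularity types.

Yes.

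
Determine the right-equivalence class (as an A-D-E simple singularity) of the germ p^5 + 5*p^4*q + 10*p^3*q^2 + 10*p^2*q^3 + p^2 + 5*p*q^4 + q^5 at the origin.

The Hessian of f at 0 is [[2, 0], [0, 0]] with rank 1, so corank 1. A Groebner basis of the Jacobian ideal J(f) in C{p,q} is {q^4, p}; counting standard monomials gives mu = 4. Corank 1: A-series; mu = 4 gives A_4.

A_{4}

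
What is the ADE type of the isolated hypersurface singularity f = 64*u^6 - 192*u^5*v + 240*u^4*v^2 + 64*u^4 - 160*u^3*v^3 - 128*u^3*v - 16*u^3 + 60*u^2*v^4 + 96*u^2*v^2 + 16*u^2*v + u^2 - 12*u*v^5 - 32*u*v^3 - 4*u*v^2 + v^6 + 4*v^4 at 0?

A_{5}

The Hessian of f at 0 is [[2, 0], [0, 0]] with rank 1, so corank 1. A Groebner basis of the Jacobian ideal J(f) in C{u,v} is {u*v^2 - u*v/2 - u/16 + v^2/8, -5*u*v/2 - u/4 + v^3 + v^2/2, u^2 - u*v - u/8 + v^2/4}; counting standard monomials gives mu = 5. Corank 1: A-series; mu = 5 gives A_5.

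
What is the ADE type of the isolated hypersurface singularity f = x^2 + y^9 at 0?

The Hessian of f at 0 is [[2, 0], [0, 0]] with rank 1, so corank 1. A Groebner basis of the Jacobian ideal J(f) in C{x,y} is {y^8, x}; counting standard monomials gives mu = 8. Corank 1: A-series; mu = 8 gives A_8.

A_8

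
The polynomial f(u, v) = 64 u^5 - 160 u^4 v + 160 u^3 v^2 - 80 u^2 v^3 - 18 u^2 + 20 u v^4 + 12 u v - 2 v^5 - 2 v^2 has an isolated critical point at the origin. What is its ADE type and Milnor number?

Type A4, Milnor number mu = 4.

The Hessian of f at 0 is [[-36, 12], [12, -4]] with rank 1, so corank 1. A Groebner basis of the Jacobian ideal J(f) in C{u,v} is {v^4, u - v/3}; counting standard monomials gives mu = 4. Corank 1: A-series; mu = 4 gives A_4.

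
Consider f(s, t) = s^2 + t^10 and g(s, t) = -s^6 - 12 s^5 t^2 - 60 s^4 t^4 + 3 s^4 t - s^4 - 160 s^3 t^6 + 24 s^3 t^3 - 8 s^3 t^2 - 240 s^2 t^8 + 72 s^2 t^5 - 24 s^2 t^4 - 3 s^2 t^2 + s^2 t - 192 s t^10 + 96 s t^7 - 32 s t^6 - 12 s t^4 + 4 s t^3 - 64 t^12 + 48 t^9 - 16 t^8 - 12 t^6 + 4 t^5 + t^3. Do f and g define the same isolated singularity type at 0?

No.

The Hessian of f at 0 has rank 1. Corank 1: A-series; mu = 9 gives A_9. The Hessian of g at 0 has rank 0. Corank 2; j^3 = t*(s^2 + t^2) splits into three distinct lines over C (the quadratic factor has nonzero discriminant), so D_4. f is A_9 but g is D_4, hence not right-equivalent.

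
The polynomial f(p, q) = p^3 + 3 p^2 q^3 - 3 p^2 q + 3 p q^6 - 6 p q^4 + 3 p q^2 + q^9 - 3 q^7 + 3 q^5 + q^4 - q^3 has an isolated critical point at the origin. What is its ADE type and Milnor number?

Type E_6, Milnor number mu = 6.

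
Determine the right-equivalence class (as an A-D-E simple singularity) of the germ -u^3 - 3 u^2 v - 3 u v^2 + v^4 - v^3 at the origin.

E_6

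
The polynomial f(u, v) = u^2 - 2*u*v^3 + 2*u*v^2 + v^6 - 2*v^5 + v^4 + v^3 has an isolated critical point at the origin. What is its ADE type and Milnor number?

Type A_2, Milnor number mu = 2.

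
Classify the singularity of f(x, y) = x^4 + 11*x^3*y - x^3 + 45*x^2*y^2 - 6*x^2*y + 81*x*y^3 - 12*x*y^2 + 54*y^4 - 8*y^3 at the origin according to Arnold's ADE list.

E7

The Hessian of f at 0 has rank 0. Corank 2; j^3 = -(x + 2*y)^3 is a perfect cube, so E-series; the 4-jet and mu = 7 give E_7.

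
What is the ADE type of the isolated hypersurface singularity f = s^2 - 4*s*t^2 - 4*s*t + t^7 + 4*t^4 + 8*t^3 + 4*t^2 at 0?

A_{6}

The Hessian of f at 0 is [[2, -4], [-4, 8]] with rank 1, so corank 1. A Groebner basis of the Jacobian ideal J(f) in C{s,t} is {s^3 - 6*s^2*t + 6*s^2 - 16*s*t + 4*s - 8*t, -s/2 + t^2 + t}; counting standard monomials gives mu = 6. Corank 1: A-series; mu = 6 gives A_6.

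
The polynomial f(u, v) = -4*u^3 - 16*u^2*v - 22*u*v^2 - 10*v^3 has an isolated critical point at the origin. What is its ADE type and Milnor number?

Type D_4, Milnor number mu = 4.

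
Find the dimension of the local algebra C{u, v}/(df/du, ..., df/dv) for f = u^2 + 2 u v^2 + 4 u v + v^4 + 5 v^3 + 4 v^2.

2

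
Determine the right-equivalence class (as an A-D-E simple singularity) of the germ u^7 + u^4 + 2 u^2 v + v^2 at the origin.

A_{6}

The Hessian of f at 0 has rank 1. Corank 1: A-series; mu = 6 gives A_6.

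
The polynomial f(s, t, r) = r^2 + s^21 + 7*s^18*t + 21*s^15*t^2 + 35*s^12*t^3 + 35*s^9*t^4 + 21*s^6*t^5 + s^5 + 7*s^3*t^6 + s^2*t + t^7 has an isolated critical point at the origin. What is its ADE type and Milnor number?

Type D_{8}, Milnor number mu = 8.

The Hessian of f at 0 is [[0, 0, 0], [0, 0, 0], [0, 0, 2]] with rank 1, so corank 2. A Groebner basis of the Jacobian ideal J(f) in C{s,t,r} is {s^2/7 + t^6, s^3, s*t, r}; counting standard monomials gives mu = 8. Corank 2; j^3 = s^2*t has shape L^2 M (L != M), so D-series; mu = 8 gives D_8.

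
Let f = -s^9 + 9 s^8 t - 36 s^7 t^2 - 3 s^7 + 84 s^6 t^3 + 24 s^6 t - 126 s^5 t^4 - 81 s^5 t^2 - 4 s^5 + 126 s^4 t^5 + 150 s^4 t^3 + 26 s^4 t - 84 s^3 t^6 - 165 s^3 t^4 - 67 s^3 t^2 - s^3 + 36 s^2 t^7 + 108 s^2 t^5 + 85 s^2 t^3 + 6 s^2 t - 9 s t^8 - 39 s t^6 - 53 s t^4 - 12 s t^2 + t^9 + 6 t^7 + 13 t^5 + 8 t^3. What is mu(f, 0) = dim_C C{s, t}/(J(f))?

8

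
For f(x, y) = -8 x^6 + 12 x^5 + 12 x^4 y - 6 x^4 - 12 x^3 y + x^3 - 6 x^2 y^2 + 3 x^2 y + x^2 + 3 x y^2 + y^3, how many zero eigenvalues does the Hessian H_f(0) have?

1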